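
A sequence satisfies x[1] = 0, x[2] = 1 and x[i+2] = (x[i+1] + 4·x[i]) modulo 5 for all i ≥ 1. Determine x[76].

We have x[1] = 0,  x[2] = 1,  x[3] = 1,  x[4] = 0,  x[5] = 4,  x[6] = 4,  x[7] = 0,  x[8] = 1.
The sequence repeats with period 6.
So x[76] = x[1 + ((76-1) mod 6)] = x[4] = 0.

0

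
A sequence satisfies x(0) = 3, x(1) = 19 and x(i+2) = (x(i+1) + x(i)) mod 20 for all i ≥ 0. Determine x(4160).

18

Listing terms: x(0) = 3; x(1) = 19; x(2) = 2; x(3) = 1; x(4) = 3; x(5) = 4; x(6) = 7; x(7) = 11; x(8) = 18; x(9) = 9; x(10) = 7; x(11) = 16; x(12) = 3; x(13) = 19.
The sequence repeats with period 12.
(4160 - 0) mod 12 = 8, so x(4160) = x(8) = 18.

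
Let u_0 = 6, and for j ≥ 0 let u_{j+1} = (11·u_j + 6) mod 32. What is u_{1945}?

8

Listing terms: u_0 = 6, u_1 = 8, u_2 = 30, u_3 = 16, u_4 = 22, u_5 = 24, u_6 = 14, u_7 = 0, u_8 = 6.
The sequence repeats with period 8.
So u_{1945} = u_{0 + ((1945-0) mod 8)} = u_1 = 8.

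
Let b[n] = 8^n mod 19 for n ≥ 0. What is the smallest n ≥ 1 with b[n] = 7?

b[0] = 1,  b[1] = 8,  b[2] = 7,  b[3] = 18,  b[4] = 11,  b[5] = 12,  b[6] = 1.
Since b[6] = b[0] = 1, the sequence is periodic with period 6.
The value 7 first appears (with n ≥ 1) at b[2].

2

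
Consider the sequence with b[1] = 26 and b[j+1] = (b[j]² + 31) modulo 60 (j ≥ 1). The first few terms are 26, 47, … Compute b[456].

35

Computing terms: b[1] = 26; b[2] = 47; b[3] = 20; b[4] = 11; b[5] = 32; b[6] = 35; b[7] = 56; b[8] = 47.
Since b[8] = b[2] = 47, the sequence is eventually periodic: after a pre-period of length 1 it cycles with period 6.
For j ≥ 2, b[j] depends only on (j - 2) mod 6. (456 - 2) mod 6 = 4, so b[456] = b[6] = 35.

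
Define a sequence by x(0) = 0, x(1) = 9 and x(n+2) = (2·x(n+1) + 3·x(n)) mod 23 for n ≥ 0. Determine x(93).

20

Computing terms: x(0) = 0, x(1) = 9, x(2) = 18, x(3) = 17, x(4) = 19, x(5) = 20, x(6) = 5, x(7) = 1, x(8) = 17, x(9) = 14, x(10) = 10, x(11) = 16, x(12) = 16, x(13) = 11, x(14) = 1, x(15) = 12, x(16) = 4, x(17) = 21, x(18) = 8, x(19) = 10, x(20) = 21, x(21) = 3, x(22) = 0, x(23) = 9.
The sequence repeats with period 22.
So x(93) = x(0 + ((93-0) mod 22)) = x(5) = 20.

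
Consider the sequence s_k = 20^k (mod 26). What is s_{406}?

4

We have s_1 = 20,  s_2 = 10,  s_3 = 18,  s_4 = 22,  s_5 = 24,  s_6 = 12,  s_7 = 6,  s_8 = 16,  s_9 = 8,  s_{10} = 4,  s_{11} = 2,  s_{12} = 14,  s_{13} = 20.
Since s_{13} = s_1 = 20, the sequence is periodic with period 12.
(406 - 1) mod 12 = 9, so s_{406} = s_{10} = 4.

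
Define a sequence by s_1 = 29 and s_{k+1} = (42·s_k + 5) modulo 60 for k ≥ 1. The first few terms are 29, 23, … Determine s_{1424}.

47

We have s_1 = 29,  s_2 = 23,  s_3 = 11,  s_4 = 47,  s_5 = 59,  s_6 = 23.
Since s_6 = s_2 = 23, the sequence is eventually periodic: after a pre-period of length 1 it cycles with period 4.
For k ≥ 2, s_k depends only on (k - 2) mod 4. (1424 - 2) mod 4 = 2, so s_{1424} = s_4 = 47.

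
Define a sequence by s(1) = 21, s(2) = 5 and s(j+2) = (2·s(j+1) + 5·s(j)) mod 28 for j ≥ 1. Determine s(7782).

1

We have s(1) = 21,  s(2) = 5,  s(3) = 3,  s(4) = 3,  s(5) = 21,  s(6) = 1,  s(7) = 23,  s(8) = 23,  s(9) = 21,  s(10) = 17,  s(11) = 27,  s(12) = 27,  s(13) = 21,  s(14) = 9,  s(15) = 11,  s(16) = 11,  s(17) = 21,  s(18) = 13,  s(19) = 19,  s(20) = 19,  s(21) = 21,  s(22) = 25,  s(23) = 15,  s(24) = 15,  s(25) = 21,  s(26) = 5.
The sequence repeats with period 24.
(7782 - 1) mod 24 = 5, so s(7782) = s(6) = 1.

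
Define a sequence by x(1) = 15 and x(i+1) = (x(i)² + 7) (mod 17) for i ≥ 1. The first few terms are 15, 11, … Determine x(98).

x(1) = 15, x(2) = 11, x(3) = 9, x(4) = 3, x(5) = 16, x(6) = 8, x(7) = 3.
Since x(7) = x(4) = 3, the sequence is eventually periodic: after a pre-period of length 3 it cycles with period 3.
For i ≥ 4, x(i) depends only on (i - 4) mod 3. (98 - 4) mod 3 = 1, so x(98) = x(5) = 16.

16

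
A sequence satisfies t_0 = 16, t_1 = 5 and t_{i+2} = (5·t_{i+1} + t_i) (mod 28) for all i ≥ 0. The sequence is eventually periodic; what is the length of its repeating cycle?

6

We have t_0 = 16, t_1 = 5, t_2 = 13, t_3 = 14, t_4 = 27, t_5 = 9, t_6 = 16, t_7 = 5.
The sequence repeats with period 6.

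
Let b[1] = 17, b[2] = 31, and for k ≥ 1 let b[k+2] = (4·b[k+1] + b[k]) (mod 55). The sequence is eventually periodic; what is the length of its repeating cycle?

Computing terms: b[1] = 17,  b[2] = 31,  b[3] = 31,  b[4] = 45,  b[5] = 46,  b[6] = 9,  b[7] = 27,  b[8] = 7,  b[9] = 0,  b[10] = 7,  b[11] = 28,  b[12] = 9,  b[13] = 9,  b[14] = 45,  b[15] = 24,  b[16] = 31,  b[17] = 38,  b[18] = 18,  b[19] = 0,  b[20] = 18,  b[21] = 17,  b[22] = 31.
The sequence repeats with period 20.

20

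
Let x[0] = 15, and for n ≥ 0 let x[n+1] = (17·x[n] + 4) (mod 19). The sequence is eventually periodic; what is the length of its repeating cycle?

9

x[0] = 15,  x[1] = 12,  x[2] = 18,  x[3] = 6,  x[4] = 11,  x[5] = 1,  x[6] = 2,  x[7] = 0,  x[8] = 4,  x[9] = 15.
The sequence repeats with period 9.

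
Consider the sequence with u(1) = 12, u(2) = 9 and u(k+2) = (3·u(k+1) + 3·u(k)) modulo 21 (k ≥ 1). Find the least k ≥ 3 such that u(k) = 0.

3

u(1) = 12,  u(2) = 9,  u(3) = 0,  u(4) = 6,  u(5) = 18,  u(6) = 9,  u(7) = 18,  u(8) = 18,  u(9) = 3,  u(10) = 0,  u(11) = 9,  u(12) = 6,  u(13) = 3,  u(14) = 6,  u(15) = 6,  u(16) = 15,  u(17) = 0,  u(18) = 3,  u(19) = 9,  u(20) = 15,  u(21) = 9,  u(22) = 9,  u(23) = 12,  u(24) = 0,  u(25) = 15,  u(26) = 3,  u(27) = 12,  u(28) = 3,  u(29) = 3,  u(30) = 18,  u(31) = 0,  u(32) = 12,  u(33) = 15,  u(34) = 18,  u(35) = 15,  u(36) = 15,  u(37) = 6,  u(38) = 0,  u(39) = 18,  u(40) = 12,  u(41) = 6,  u(42) = 12,  u(43) = 12,  u(44) = 9.
The sequence repeats with period 42.
The value 0 first appears (with k ≥ 3) at u(3).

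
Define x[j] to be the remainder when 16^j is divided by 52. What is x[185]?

48

Listing terms: x[0] = 1,  x[1] = 16,  x[2] = 48,  x[3] = 40,  x[4] = 16.
Since x[4] = x[1] = 16, the sequence is eventually periodic: after a pre-period of length 1 it cycles with period 3.
For j ≥ 1, x[j] depends only on (j - 1) mod 3. (185 - 1) mod 3 = 1, so x[185] = x[2] = 48.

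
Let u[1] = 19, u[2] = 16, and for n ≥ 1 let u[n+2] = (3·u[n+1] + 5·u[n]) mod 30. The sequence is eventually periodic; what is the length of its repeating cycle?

Computing terms: u[1] = 19, u[2] = 16, u[3] = 23, u[4] = 29, u[5] = 22, u[6] = 1, u[7] = 23, u[8] = 14, u[9] = 7, u[10] = 1, u[11] = 8, u[12] = 29, u[13] = 7, u[14] = 16, u[15] = 23.
Since (u[14], u[15]) = (u[2], u[3]) = (16, 23) (two consecutive terms determine the rest), the sequence is eventually periodic: after a pre-period of length 1 it cycles with period 12.

12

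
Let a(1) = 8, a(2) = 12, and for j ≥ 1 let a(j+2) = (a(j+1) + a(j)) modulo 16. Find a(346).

Listing terms: a(1) = 8, a(2) = 12, a(3) = 4, a(4) = 0, a(5) = 4, a(6) = 4, a(7) = 8, a(8) = 12.
Since (a(7), a(8)) = (a(1), a(2)) = (8, 12) (two consecutive terms determine the rest), the sequence is periodic with period 6.
So a(346) = a(1 + ((346-1) mod 6)) = a(4) = 0.

0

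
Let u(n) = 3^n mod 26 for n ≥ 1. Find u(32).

Listing terms: u(1) = 3; u(2) = 9; u(3) = 1; u(4) = 3.
The sequence repeats with period 3.
(32 - 1) mod 3 = 1, so u(32) = u(2) = 9.

9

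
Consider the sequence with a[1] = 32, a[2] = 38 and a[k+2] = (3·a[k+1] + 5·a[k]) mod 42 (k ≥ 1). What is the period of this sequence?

We have a[1] = 32, a[2] = 38, a[3] = 22, a[4] = 4, a[5] = 38, a[6] = 8, a[7] = 4, a[8] = 10, a[9] = 8, a[10] = 32, a[11] = 10, a[12] = 22, a[13] = 32, a[14] = 38.
Since (a[13], a[14]) = (a[1], a[2]) = (32, 38) (two consecutive terms determine the rest), the sequence is periodic with period 12.

12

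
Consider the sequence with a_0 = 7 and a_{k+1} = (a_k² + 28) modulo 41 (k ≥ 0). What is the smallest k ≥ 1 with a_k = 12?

a_0 = 7; a_1 = 36; a_2 = 12; a_3 = 8; a_4 = 10; a_5 = 5; a_6 = 12.
Since a_6 = a_2 = 12, the sequence is eventually periodic: after a pre-period of length 2 it cycles with period 4.
The value 12 first appears (with k ≥ 1) at a_2.

2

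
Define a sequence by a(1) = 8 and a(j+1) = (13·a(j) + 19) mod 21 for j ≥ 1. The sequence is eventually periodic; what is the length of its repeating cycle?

6

Listing terms: a(1) = 8, a(2) = 18, a(3) = 1, a(4) = 11, a(5) = 15, a(6) = 4, a(7) = 8.
Since a(7) = a(1) = 8, the sequence is periodic with period 6.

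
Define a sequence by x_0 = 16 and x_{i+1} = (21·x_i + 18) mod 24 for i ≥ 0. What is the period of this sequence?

4

We have x_0 = 16; x_1 = 18; x_2 = 12; x_3 = 6; x_4 = 0; x_5 = 18.
Since x_5 = x_1 = 18, the sequence is eventually periodic: after a pre-period of length 1 it cycles with period 4.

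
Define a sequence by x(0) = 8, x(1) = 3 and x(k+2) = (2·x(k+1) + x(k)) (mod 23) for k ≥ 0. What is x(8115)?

Computing terms: x(0) = 8; x(1) = 3; x(2) = 14; x(3) = 8; x(4) = 7; x(5) = 22; x(6) = 5; x(7) = 9; x(8) = 0; x(9) = 9; x(10) = 18; x(11) = 22; x(12) = 16; x(13) = 8; x(14) = 9; x(15) = 3; x(16) = 15; x(17) = 10; x(18) = 12; x(19) = 11; x(20) = 11; x(21) = 10; x(22) = 8; x(23) = 3.
Since (x(22), x(23)) = (x(0), x(1)) = (8, 3) (two consecutive terms determine the rest), the sequence is periodic with period 22.
So x(8115) = x(0 + ((8115-0) mod 22)) = x(19) = 11.

11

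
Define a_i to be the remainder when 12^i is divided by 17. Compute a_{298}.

We have a_0 = 1, a_1 = 12, a_2 = 8, a_3 = 11, a_4 = 13, a_5 = 3, a_6 = 2, a_7 = 7, a_8 = 16, a_9 = 5, a_{10} = 9, a_{11} = 6, a_{12} = 4, a_{13} = 14, a_{14} = 15, a_{15} = 10, a_{16} = 1.
The sequence repeats with period 16.
(298 - 0) mod 16 = 10, so a_{298} = a_{10} = 9.

9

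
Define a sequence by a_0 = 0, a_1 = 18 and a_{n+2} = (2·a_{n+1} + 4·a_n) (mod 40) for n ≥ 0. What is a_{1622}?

Listing terms: a_0 = 0,  a_1 = 18,  a_2 = 36,  a_3 = 24,  a_4 = 32,  a_5 = 0,  a_6 = 8,  a_7 = 16,  a_8 = 24,  a_9 = 32.
Since (a_8, a_9) = (a_3, a_4) = (24, 32) (two consecutive terms determine the rest), the sequence is eventually periodic: after a pre-period of length 3 it cycles with period 5.
For n ≥ 3, a_n depends only on (n - 3) mod 5. (1622 - 3) mod 5 = 4, so a_{1622} = a_7 = 16.

16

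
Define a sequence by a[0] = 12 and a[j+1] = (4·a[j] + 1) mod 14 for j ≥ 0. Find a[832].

a[0] = 12; a[1] = 7; a[2] = 1; a[3] = 5; a[4] = 7.
Since a[4] = a[1] = 7, the sequence is eventually periodic: after a pre-period of length 1 it cycles with period 3.
For j ≥ 1, a[j] depends only on (j - 1) mod 3. (832 - 1) mod 3 = 0, so a[832] = a[1] = 7.

7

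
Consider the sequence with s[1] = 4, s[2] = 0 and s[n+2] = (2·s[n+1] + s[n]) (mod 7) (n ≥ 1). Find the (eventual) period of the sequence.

s[1] = 4; s[2] = 0; s[3] = 4; s[4] = 1; s[5] = 6; s[6] = 6; s[7] = 4; s[8] = 0.
Since (s[7], s[8]) = (s[1], s[2]) = (4, 0) (two consecutive terms determine the rest), the sequence is periodic with period 6.

6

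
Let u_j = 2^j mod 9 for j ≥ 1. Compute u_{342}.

1

We have u_1 = 2,  u_2 = 4,  u_3 = 8,  u_4 = 7,  u_5 = 5,  u_6 = 1,  u_7 = 2.
The sequence repeats with period 6.
(342 - 1) mod 6 = 5, so u_{342} = u_6 = 1.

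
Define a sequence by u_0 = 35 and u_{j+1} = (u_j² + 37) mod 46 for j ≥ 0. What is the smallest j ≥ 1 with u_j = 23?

2

We have u_0 = 35; u_1 = 20; u_2 = 23; u_3 = 14; u_4 = 3; u_5 = 0; u_6 = 37; u_7 = 26; u_8 = 23.
Since u_8 = u_2 = 23, the sequence is eventually periodic: after a pre-period of length 2 it cycles with period 6.
The value 23 first appears (with j ≥ 1) at u_2.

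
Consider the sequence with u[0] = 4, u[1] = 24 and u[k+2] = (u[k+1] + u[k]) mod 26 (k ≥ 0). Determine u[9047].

0

u[0] = 4, u[1] = 24, u[2] = 2, u[3] = 0, u[4] = 2, u[5] = 2, u[6] = 4, u[7] = 6, u[8] = 10, u[9] = 16, u[10] = 0, u[11] = 16, u[12] = 16, u[13] = 6, u[14] = 22, u[15] = 2, u[16] = 24, u[17] = 0, u[18] = 24, u[19] = 24, u[20] = 22, u[21] = 20, u[22] = 16, u[23] = 10, u[24] = 0, u[25] = 10, u[26] = 10, u[27] = 20, u[28] = 4, u[29] = 24.
The sequence repeats with period 28.
So u[9047] = u[0 + ((9047-0) mod 28)] = u[3] = 0.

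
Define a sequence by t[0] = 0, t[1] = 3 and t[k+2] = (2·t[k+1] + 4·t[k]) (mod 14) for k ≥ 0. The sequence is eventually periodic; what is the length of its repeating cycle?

Listing terms: t[0] = 0; t[1] = 3; t[2] = 6; t[3] = 10; t[4] = 2; t[5] = 2; t[6] = 12; t[7] = 4; t[8] = 0; t[9] = 2; t[10] = 4; t[11] = 2; t[12] = 6; t[13] = 6; t[14] = 8; t[15] = 12; t[16] = 0; t[17] = 6; t[18] = 12; t[19] = 6; t[20] = 4; t[21] = 4; t[22] = 10; t[23] = 8; t[24] = 0; t[25] = 4; t[26] = 8; t[27] = 4; t[28] = 12; t[29] = 12; t[30] = 2; t[31] = 10; t[32] = 0; t[33] = 12; t[34] = 10; t[35] = 12; t[36] = 8; t[37] = 8; t[38] = 6; t[39] = 2; t[40] = 0; t[41] = 8; t[42] = 2; t[43] = 8; t[44] = 10; t[45] = 10; t[46] = 4; t[47] = 6; t[48] = 0; t[49] = 10; t[50] = 6; t[51] = 10.
Since (t[50], t[51]) = (t[2], t[3]) = (6, 10) (two consecutive terms determine the rest), the sequence is eventually periodic: after a pre-period of length 2 it cycles with period 48.

48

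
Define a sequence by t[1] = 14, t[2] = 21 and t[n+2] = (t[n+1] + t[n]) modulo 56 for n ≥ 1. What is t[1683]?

Listing terms: t[1] = 14,  t[2] = 21,  t[3] = 35,  t[4] = 0,  t[5] = 35,  t[6] = 35,  t[7] = 14,  t[8] = 49,  t[9] = 7,  t[10] = 0,  t[11] = 7,  t[12] = 7,  t[13] = 14,  t[14] = 21.
The sequence repeats with period 12.
(1683 - 1) mod 12 = 2, so t[1683] = t[3] = 35.

35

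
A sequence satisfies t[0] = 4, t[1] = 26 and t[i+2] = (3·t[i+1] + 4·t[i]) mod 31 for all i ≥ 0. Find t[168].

10

t[0] = 4, t[1] = 26, t[2] = 1, t[3] = 14, t[4] = 15, t[5] = 8, t[6] = 22, t[7] = 5, t[8] = 10, t[9] = 19, t[10] = 4, t[11] = 26.
Since (t[10], t[11]) = (t[0], t[1]) = (4, 26) (two consecutive terms determine the rest), the sequence is periodic with period 10.
So t[168] = t[0 + ((168-0) mod 10)] = t[8] = 10.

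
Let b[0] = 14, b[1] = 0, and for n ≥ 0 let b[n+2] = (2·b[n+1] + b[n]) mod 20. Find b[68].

Listing terms: b[0] = 14; b[1] = 0; b[2] = 14; b[3] = 8; b[4] = 10; b[5] = 8; b[6] = 6; b[7] = 0; b[8] = 6; b[9] = 12; b[10] = 10; b[11] = 12; b[12] = 14; b[13] = 0.
Since (b[12], b[13]) = (b[0], b[1]) = (14, 0) (two consecutive terms determine the rest), the sequence is periodic with period 12.
So b[68] = b[0 + ((68-0) mod 12)] = b[8] = 6.

6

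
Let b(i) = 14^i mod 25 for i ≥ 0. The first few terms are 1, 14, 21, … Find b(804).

16

Computing terms: b(0) = 1,  b(1) = 14,  b(2) = 21,  b(3) = 19,  b(4) = 16,  b(5) = 24,  b(6) = 11,  b(7) = 4,  b(8) = 6,  b(9) = 9,  b(10) = 1.
Since b(10) = b(0) = 1, the sequence is periodic with period 10.
So b(804) = b(0 + ((804-0) mod 10)) = b(4) = 16.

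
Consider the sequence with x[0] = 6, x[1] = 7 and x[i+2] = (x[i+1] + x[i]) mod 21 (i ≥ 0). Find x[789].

11

x[0] = 6,  x[1] = 7,  x[2] = 13,  x[3] = 20,  x[4] = 12,  x[5] = 11,  x[6] = 2,  x[7] = 13,  x[8] = 15,  x[9] = 7,  x[10] = 1,  x[11] = 8,  x[12] = 9,  x[13] = 17,  x[14] = 5,  x[15] = 1,  x[16] = 6,  x[17] = 7.
The sequence repeats with period 16.
(789 - 0) mod 16 = 5, so x[789] = x[5] = 11.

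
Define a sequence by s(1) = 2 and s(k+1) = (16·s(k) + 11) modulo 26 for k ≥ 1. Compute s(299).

17

We have s(1) = 2, s(2) = 17, s(3) = 23, s(4) = 15, s(5) = 17.
Since s(5) = s(2) = 17, the sequence is eventually periodic: after a pre-period of length 1 it cycles with period 3.
For k ≥ 2, s(k) depends only on (k - 2) mod 3. (299 - 2) mod 3 = 0, so s(299) = s(2) = 17.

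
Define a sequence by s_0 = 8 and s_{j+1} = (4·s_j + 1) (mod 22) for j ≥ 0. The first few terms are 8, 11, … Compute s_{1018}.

Computing terms: s_0 = 8; s_1 = 11; s_2 = 1; s_3 = 5; s_4 = 21; s_5 = 19; s_6 = 11.
Since s_6 = s_1 = 11, the sequence is eventually periodic: after a pre-period of length 1 it cycles with period 5.
For j ≥ 1, s_j depends only on (j - 1) mod 5. (1018 - 1) mod 5 = 2, so s_{1018} = s_3 = 5.

5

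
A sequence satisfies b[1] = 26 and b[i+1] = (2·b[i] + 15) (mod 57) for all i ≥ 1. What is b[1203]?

41

b[1] = 26,  b[2] = 10,  b[3] = 35,  b[4] = 28,  b[5] = 14,  b[6] = 43,  b[7] = 44,  b[8] = 46,  b[9] = 50,  b[10] = 1,  b[11] = 17,  b[12] = 49,  b[13] = 56,  b[14] = 13,  b[15] = 41,  b[16] = 40,  b[17] = 38,  b[18] = 34,  b[19] = 26.
Since b[19] = b[1] = 26, the sequence is periodic with period 18.
So b[1203] = b[1 + ((1203-1) mod 18)] = b[15] = 41.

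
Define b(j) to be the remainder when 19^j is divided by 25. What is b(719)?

4

Listing terms: b(0) = 1; b(1) = 19; b(2) = 11; b(3) = 9; b(4) = 21; b(5) = 24; b(6) = 6; b(7) = 14; b(8) = 16; b(9) = 4; b(10) = 1.
The sequence repeats with period 10.
So b(719) = b(0 + ((719-0) mod 10)) = b(9) = 4.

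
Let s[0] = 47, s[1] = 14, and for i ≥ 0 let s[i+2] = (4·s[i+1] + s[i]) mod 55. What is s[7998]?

We have s[0] = 47, s[1] = 14, s[2] = 48, s[3] = 41, s[4] = 47, s[5] = 9, s[6] = 28, s[7] = 11, s[8] = 17, s[9] = 24, s[10] = 3, s[11] = 36, s[12] = 37, s[13] = 19, s[14] = 3, s[15] = 31, s[16] = 17, s[17] = 44, s[18] = 28, s[19] = 46, s[20] = 47, s[21] = 14.
The sequence repeats with period 20.
So s[7998] = s[0 + ((7998-0) mod 20)] = s[18] = 28.

28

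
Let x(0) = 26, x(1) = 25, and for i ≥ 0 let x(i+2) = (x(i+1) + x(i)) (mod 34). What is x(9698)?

Computing terms: x(0) = 26,  x(1) = 25,  x(2) = 17,  x(3) = 8,  x(4) = 25,  x(5) = 33,  x(6) = 24,  x(7) = 23,  x(8) = 13,  x(9) = 2,  x(10) = 15,  x(11) = 17,  x(12) = 32,  x(13) = 15,  x(14) = 13,  x(15) = 28,  x(16) = 7,  x(17) = 1,  x(18) = 8,  x(19) = 9,  x(20) = 17,  x(21) = 26,  x(22) = 9,  x(23) = 1,  x(24) = 10,  x(25) = 11,  x(26) = 21,  x(27) = 32,  x(28) = 19,  x(29) = 17,  x(30) = 2,  x(31) = 19,  x(32) = 21,  x(33) = 6,  x(34) = 27,  x(35) = 33,  x(36) = 26,  x(37) = 25.
Since (x(36), x(37)) = (x(0), x(1)) = (26, 25) (two consecutive terms determine the rest), the sequence is periodic with period 36.
So x(9698) = x(0 + ((9698-0) mod 36)) = x(14) = 13.

13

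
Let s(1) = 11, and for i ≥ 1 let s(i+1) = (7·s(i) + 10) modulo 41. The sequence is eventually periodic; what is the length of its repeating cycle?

40

Computing terms: s(1) = 11; s(2) = 5; s(3) = 4; s(4) = 38; s(5) = 30; s(6) = 15; s(7) = 33; s(8) = 36; s(9) = 16; s(10) = 40; s(11) = 3; s(12) = 31; s(13) = 22; s(14) = 0; s(15) = 10; s(16) = 39; s(17) = 37; s(18) = 23; s(19) = 7; s(20) = 18; s(21) = 13; s(22) = 19; s(23) = 20; s(24) = 27; s(25) = 35; s(26) = 9; s(27) = 32; s(28) = 29; s(29) = 8; s(30) = 25; s(31) = 21; s(32) = 34; s(33) = 2; s(34) = 24; s(35) = 14; s(36) = 26; s(37) = 28; s(38) = 1; s(39) = 17; s(40) = 6; s(41) = 11.
The sequence repeats with period 40.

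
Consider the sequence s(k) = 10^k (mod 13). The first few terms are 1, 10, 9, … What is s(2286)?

1

s(0) = 1, s(1) = 10, s(2) = 9, s(3) = 12, s(4) = 3, s(5) = 4, s(6) = 1.
The sequence repeats with period 6.
So s(2286) = s(0 + ((2286-0) mod 6)) = s(0) = 1.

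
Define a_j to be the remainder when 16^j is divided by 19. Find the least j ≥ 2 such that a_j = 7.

Listing terms: a_1 = 16,  a_2 = 9,  a_3 = 11,  a_4 = 5,  a_5 = 4,  a_6 = 7,  a_7 = 17,  a_8 = 6,  a_9 = 1,  a_{10} = 16.
Since a_{10} = a_1 = 16, the sequence is periodic with period 9.
The value 7 first appears (with j ≥ 2) at a_6.

6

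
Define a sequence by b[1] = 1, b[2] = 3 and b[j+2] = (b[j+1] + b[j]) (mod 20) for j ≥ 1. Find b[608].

Computing terms: b[1] = 1, b[2] = 3, b[3] = 4, b[4] = 7, b[5] = 11, b[6] = 18, b[7] = 9, b[8] = 7, b[9] = 16, b[10] = 3, b[11] = 19, b[12] = 2, b[13] = 1, b[14] = 3.
The sequence repeats with period 12.
(608 - 1) mod 12 = 7, so b[608] = b[8] = 7.

7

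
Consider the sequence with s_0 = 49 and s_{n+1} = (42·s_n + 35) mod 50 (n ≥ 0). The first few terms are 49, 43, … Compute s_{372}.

39

We have s_0 = 49, s_1 = 43, s_2 = 41, s_3 = 7, s_4 = 29, s_5 = 3, s_6 = 11, s_7 = 47, s_8 = 9, s_9 = 13, s_{10} = 31, s_{11} = 37, s_{12} = 39, s_{13} = 23, s_{14} = 1, s_{15} = 27, s_{16} = 19, s_{17} = 33, s_{18} = 21, s_{19} = 17, s_{20} = 49.
Since s_{20} = s_0 = 49, the sequence is periodic with period 20.
(372 - 0) mod 20 = 12, so s_{372} = s_{12} = 39.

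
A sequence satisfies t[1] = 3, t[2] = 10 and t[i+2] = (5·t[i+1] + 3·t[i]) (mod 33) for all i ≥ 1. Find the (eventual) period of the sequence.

10

We have t[1] = 3, t[2] = 10, t[3] = 26, t[4] = 28, t[5] = 20, t[6] = 19, t[7] = 23, t[8] = 7, t[9] = 5, t[10] = 13, t[11] = 14, t[12] = 10, t[13] = 26.
Since (t[12], t[13]) = (t[2], t[3]) = (10, 26) (two consecutive terms determine the rest), the sequence is eventually periodic: after a pre-period of length 1 it cycles with period 10.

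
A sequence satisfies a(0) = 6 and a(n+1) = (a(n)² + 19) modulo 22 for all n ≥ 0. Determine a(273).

17

Computing terms: a(0) = 6; a(1) = 11; a(2) = 8; a(3) = 17; a(4) = 0; a(5) = 19; a(6) = 6.
Since a(6) = a(0) = 6, the sequence is periodic with period 6.
So a(273) = a(0 + ((273-0) mod 6)) = a(3) = 17.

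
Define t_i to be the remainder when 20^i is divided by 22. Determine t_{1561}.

Listing terms: t_1 = 20, t_2 = 4, t_3 = 14, t_4 = 16, t_5 = 12, t_6 = 20.
The sequence repeats with period 5.
(1561 - 1) mod 5 = 0, so t_{1561} = t_1 = 20.

20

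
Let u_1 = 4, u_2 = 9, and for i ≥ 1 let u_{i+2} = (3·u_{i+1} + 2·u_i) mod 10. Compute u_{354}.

Listing terms: u_1 = 4; u_2 = 9; u_3 = 5; u_4 = 3; u_5 = 9; u_6 = 3; u_7 = 7; u_8 = 7; u_9 = 5; u_{10} = 9; u_{11} = 7; u_{12} = 9; u_{13} = 1; u_{14} = 1; u_{15} = 5; u_{16} = 7; u_{17} = 1; u_{18} = 7; u_{19} = 3; u_{20} = 3; u_{21} = 5; u_{22} = 1; u_{23} = 3; u_{24} = 1; u_{25} = 9; u_{26} = 9; u_{27} = 5.
Since (u_{26}, u_{27}) = (u_2, u_3) = (9, 5) (two consecutive terms determine the rest), the sequence is eventually periodic: after a pre-period of length 1 it cycles with period 24.
For i ≥ 2, u_i depends only on (i - 2) mod 24. (354 - 2) mod 24 = 16, so u_{354} = u_{18} = 7.

7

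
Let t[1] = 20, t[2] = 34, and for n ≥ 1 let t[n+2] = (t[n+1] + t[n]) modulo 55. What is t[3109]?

39

t[1] = 20; t[2] = 34; t[3] = 54; t[4] = 33; t[5] = 32; t[6] = 10; t[7] = 42; t[8] = 52; t[9] = 39; t[10] = 36; t[11] = 20; t[12] = 1; t[13] = 21; t[14] = 22; t[15] = 43; t[16] = 10; t[17] = 53; t[18] = 8; t[19] = 6; t[20] = 14; t[21] = 20; t[22] = 34.
Since (t[21], t[22]) = (t[1], t[2]) = (20, 34) (two consecutive terms determine the rest), the sequence is periodic with period 20.
(3109 - 1) mod 20 = 8, so t[3109] = t[9] = 39.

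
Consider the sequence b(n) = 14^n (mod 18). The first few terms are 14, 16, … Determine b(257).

2

Computing terms: b(1) = 14; b(2) = 16; b(3) = 8; b(4) = 4; b(5) = 2; b(6) = 10; b(7) = 14.
The sequence repeats with period 6.
(257 - 1) mod 6 = 4, so b(257) = b(5) = 2.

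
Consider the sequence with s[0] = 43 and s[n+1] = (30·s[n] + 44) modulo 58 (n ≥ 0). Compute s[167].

s[0] = 43, s[1] = 0, s[2] = 44, s[3] = 30, s[4] = 16, s[5] = 2, s[6] = 46, s[7] = 32, s[8] = 18, s[9] = 4, s[10] = 48, s[11] = 34, s[12] = 20, s[13] = 6, s[14] = 50, s[15] = 36, s[16] = 22, s[17] = 8, s[18] = 52, s[19] = 38, s[20] = 24, s[21] = 10, s[22] = 54, s[23] = 40, s[24] = 26, s[25] = 12, s[26] = 56, s[27] = 42, s[28] = 28, s[29] = 14, s[30] = 0.
Since s[30] = s[1] = 0, the sequence is eventually periodic: after a pre-period of length 1 it cycles with period 29.
For n ≥ 1, s[n] depends only on (n - 1) mod 29. (167 - 1) mod 29 = 21, so s[167] = s[22] = 54.

54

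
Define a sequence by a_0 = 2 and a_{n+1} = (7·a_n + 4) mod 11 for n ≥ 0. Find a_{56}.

Listing terms: a_0 = 2,  a_1 = 7,  a_2 = 9,  a_3 = 1,  a_4 = 0,  a_5 = 4,  a_6 = 10,  a_7 = 8,  a_8 = 5,  a_9 = 6,  a_{10} = 2.
The sequence repeats with period 10.
(56 - 0) mod 10 = 6, so a_{56} = a_6 = 10.

10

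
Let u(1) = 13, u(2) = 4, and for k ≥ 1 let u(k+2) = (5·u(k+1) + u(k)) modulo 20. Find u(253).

We have u(1) = 13, u(2) = 4, u(3) = 13, u(4) = 9, u(5) = 18, u(6) = 19, u(7) = 13, u(8) = 4.
The sequence repeats with period 6.
(253 - 1) mod 6 = 0, so u(253) = u(1) = 13.

13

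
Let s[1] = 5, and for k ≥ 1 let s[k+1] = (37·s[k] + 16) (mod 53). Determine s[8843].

Computing terms: s[1] = 5,  s[2] = 42,  s[3] = 33,  s[4] = 18,  s[5] = 46,  s[6] = 22,  s[7] = 35,  s[8] = 39,  s[9] = 28,  s[10] = 45,  s[11] = 38,  s[12] = 44,  s[13] = 1,  s[14] = 0,  s[15] = 16,  s[16] = 25,  s[17] = 40,  s[18] = 12,  s[19] = 36,  s[20] = 23,  s[21] = 19,  s[22] = 30,  s[23] = 13,  s[24] = 20,  s[25] = 14,  s[26] = 4,  s[27] = 5.
The sequence repeats with period 26.
So s[8843] = s[1 + ((8843-1) mod 26)] = s[3] = 33.

33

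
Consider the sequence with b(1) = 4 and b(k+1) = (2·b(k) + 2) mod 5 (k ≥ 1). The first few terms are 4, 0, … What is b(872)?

1

We have b(1) = 4; b(2) = 0; b(3) = 2; b(4) = 1; b(5) = 4.
The sequence repeats with period 4.
So b(872) = b(1 + ((872-1) mod 4)) = b(4) = 1.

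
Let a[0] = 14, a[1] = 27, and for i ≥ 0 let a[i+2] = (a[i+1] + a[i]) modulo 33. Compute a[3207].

1

a[0] = 14; a[1] = 27; a[2] = 8; a[3] = 2; a[4] = 10; a[5] = 12; a[6] = 22; a[7] = 1; a[8] = 23; a[9] = 24; a[10] = 14; a[11] = 5; a[12] = 19; a[13] = 24; a[14] = 10; a[15] = 1; a[16] = 11; a[17] = 12; a[18] = 23; a[19] = 2; a[20] = 25; a[21] = 27; a[22] = 19; a[23] = 13; a[24] = 32; a[25] = 12; a[26] = 11; a[27] = 23; a[28] = 1; a[29] = 24; a[30] = 25; a[31] = 16; a[32] = 8; a[33] = 24; a[34] = 32; a[35] = 23; a[36] = 22; a[37] = 12; a[38] = 1; a[39] = 13; a[40] = 14; a[41] = 27.
Since (a[40], a[41]) = (a[0], a[1]) = (14, 27) (two consecutive terms determine the rest), the sequence is periodic with period 40.
(3207 - 0) mod 40 = 7, so a[3207] = a[7] = 1.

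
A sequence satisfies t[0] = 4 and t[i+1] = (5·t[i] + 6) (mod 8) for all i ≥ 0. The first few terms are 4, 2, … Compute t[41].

2

Computing terms: t[0] = 4, t[1] = 2, t[2] = 0, t[3] = 6, t[4] = 4.
The sequence repeats with period 4.
So t[41] = t[0 + ((41-0) mod 4)] = t[1] = 2.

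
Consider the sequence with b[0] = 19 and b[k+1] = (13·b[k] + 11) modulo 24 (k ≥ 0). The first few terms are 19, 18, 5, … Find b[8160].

Computing terms: b[0] = 19, b[1] = 18, b[2] = 5, b[3] = 4, b[4] = 15, b[5] = 14, b[6] = 1, b[7] = 0, b[8] = 11, b[9] = 10, b[10] = 21, b[11] = 20, b[12] = 7, b[13] = 6, b[14] = 17, b[15] = 16, b[16] = 3, b[17] = 2, b[18] = 13, b[19] = 12, b[20] = 23, b[21] = 22, b[22] = 9, b[23] = 8, b[24] = 19.
The sequence repeats with period 24.
So b[8160] = b[0 + ((8160-0) mod 24)] = b[0] = 19.

19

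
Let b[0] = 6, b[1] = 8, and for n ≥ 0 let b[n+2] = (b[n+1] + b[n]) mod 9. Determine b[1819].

b[0] = 6, b[1] = 8, b[2] = 5, b[3] = 4, b[4] = 0, b[5] = 4, b[6] = 4, b[7] = 8, b[8] = 3, b[9] = 2, b[10] = 5, b[11] = 7, b[12] = 3, b[13] = 1, b[14] = 4, b[15] = 5, b[16] = 0, b[17] = 5, b[18] = 5, b[19] = 1, b[20] = 6, b[21] = 7, b[22] = 4, b[23] = 2, b[24] = 6, b[25] = 8.
Since (b[24], b[25]) = (b[0], b[1]) = (6, 8) (two consecutive terms determine the rest), the sequence is periodic with period 24.
(1819 - 0) mod 24 = 19, so b[1819] = b[19] = 1.

1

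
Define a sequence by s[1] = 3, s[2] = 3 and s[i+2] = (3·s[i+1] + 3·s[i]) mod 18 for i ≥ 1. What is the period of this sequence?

Computing terms: s[1] = 3,  s[2] = 3,  s[3] = 0,  s[4] = 9,  s[5] = 9,  s[6] = 0,  s[7] = 9.
Since (s[6], s[7]) = (s[3], s[4]) = (0, 9) (two consecutive terms determine the rest), the sequence is eventually periodic: after a pre-period of length 2 it cycles with period 3.

3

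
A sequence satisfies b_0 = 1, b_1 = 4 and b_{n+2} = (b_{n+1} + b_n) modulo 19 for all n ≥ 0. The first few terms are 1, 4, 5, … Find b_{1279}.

We have b_0 = 1,  b_1 = 4,  b_2 = 5,  b_3 = 9,  b_4 = 14,  b_5 = 4,  b_6 = 18,  b_7 = 3,  b_8 = 2,  b_9 = 5,  b_{10} = 7,  b_{11} = 12,  b_{12} = 0,  b_{13} = 12,  b_{14} = 12,  b_{15} = 5,  b_{16} = 17,  b_{17} = 3,  b_{18} = 1,  b_{19} = 4.
Since (b_{18}, b_{19}) = (b_0, b_1) = (1, 4) (two consecutive terms determine the rest), the sequence is periodic with period 18.
So b_{1279} = b_{0 + ((1279-0) mod 18)} = b_1 = 4.

4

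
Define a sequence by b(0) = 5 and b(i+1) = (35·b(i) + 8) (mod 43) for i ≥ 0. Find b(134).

11

Computing terms: b(0) = 5; b(1) = 11; b(2) = 6; b(3) = 3; b(4) = 27; b(5) = 7; b(6) = 38; b(7) = 5.
Since b(7) = b(0) = 5, the sequence is periodic with period 7.
(134 - 0) mod 7 = 1, so b(134) = b(1) = 11.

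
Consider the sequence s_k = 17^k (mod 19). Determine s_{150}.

7

s_1 = 17; s_2 = 4; s_3 = 11; s_4 = 16; s_5 = 6; s_6 = 7; s_7 = 5; s_8 = 9; s_9 = 1; s_{10} = 17.
The sequence repeats with period 9.
So s_{150} = s_{1 + ((150-1) mod 9)} = s_6 = 7.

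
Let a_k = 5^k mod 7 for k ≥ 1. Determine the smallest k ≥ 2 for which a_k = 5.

Listing terms: a_1 = 5; a_2 = 4; a_3 = 6; a_4 = 2; a_5 = 3; a_6 = 1; a_7 = 5.
The sequence repeats with period 6.
The value 5 next appears (with k ≥ 2) at a_7.

7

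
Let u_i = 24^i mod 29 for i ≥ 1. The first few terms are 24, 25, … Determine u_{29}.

We have u_1 = 24; u_2 = 25; u_3 = 20; u_4 = 16; u_5 = 7; u_6 = 23; u_7 = 1; u_8 = 24.
The sequence repeats with period 7.
(29 - 1) mod 7 = 0, so u_{29} = u_1 = 24.

24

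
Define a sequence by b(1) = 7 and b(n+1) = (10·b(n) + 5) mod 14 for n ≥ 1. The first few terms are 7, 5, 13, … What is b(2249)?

11

Listing terms: b(1) = 7; b(2) = 5; b(3) = 13; b(4) = 9; b(5) = 11; b(6) = 3; b(7) = 7.
The sequence repeats with period 6.
(2249 - 1) mod 6 = 4, so b(2249) = b(5) = 11.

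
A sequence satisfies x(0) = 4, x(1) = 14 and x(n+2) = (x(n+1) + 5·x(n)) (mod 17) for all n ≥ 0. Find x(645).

12

x(0) = 4; x(1) = 14; x(2) = 0; x(3) = 2; x(4) = 2; x(5) = 12; x(6) = 5; x(7) = 14; x(8) = 5; x(9) = 7; x(10) = 15; x(11) = 16; x(12) = 6; x(13) = 1; x(14) = 14; x(15) = 2; x(16) = 4; x(17) = 14.
The sequence repeats with period 16.
(645 - 0) mod 16 = 5, so x(645) = x(5) = 12.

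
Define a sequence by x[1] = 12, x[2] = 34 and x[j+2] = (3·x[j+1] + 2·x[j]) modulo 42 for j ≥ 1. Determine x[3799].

6

We have x[1] = 12; x[2] = 34; x[3] = 0; x[4] = 26; x[5] = 36; x[6] = 34; x[7] = 6; x[8] = 2; x[9] = 18; x[10] = 16; x[11] = 0; x[12] = 32; x[13] = 12; x[14] = 16; x[15] = 30; x[16] = 38; x[17] = 6; x[18] = 10; x[19] = 0; x[20] = 20; x[21] = 18; x[22] = 10; x[23] = 24; x[24] = 8; x[25] = 30; x[26] = 22; x[27] = 0; x[28] = 2; x[29] = 6; x[30] = 22; x[31] = 36; x[32] = 26; x[33] = 24; x[34] = 40; x[35] = 0; x[36] = 38; x[37] = 30; x[38] = 40; x[39] = 12; x[40] = 32; x[41] = 36; x[42] = 4; x[43] = 0; x[44] = 8; x[45] = 24; x[46] = 4; x[47] = 18; x[48] = 20; x[49] = 12; x[50] = 34.
Since (x[49], x[50]) = (x[1], x[2]) = (12, 34) (two consecutive terms determine the rest), the sequence is periodic with period 48.
(3799 - 1) mod 48 = 6, so x[3799] = x[7] = 6.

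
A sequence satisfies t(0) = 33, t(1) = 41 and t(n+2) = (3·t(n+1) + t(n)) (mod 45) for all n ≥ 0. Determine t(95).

Listing terms: t(0) = 33; t(1) = 41; t(2) = 21; t(3) = 14; t(4) = 18; t(5) = 23; t(6) = 42; t(7) = 14; t(8) = 39; t(9) = 41; t(10) = 27; t(11) = 32; t(12) = 33; t(13) = 41.
The sequence repeats with period 12.
(95 - 0) mod 12 = 11, so t(95) = t(11) = 32.

32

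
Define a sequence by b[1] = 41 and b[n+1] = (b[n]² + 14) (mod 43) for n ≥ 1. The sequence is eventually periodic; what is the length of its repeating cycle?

Computing terms: b[1] = 41,  b[2] = 18,  b[3] = 37,  b[4] = 7,  b[5] = 20,  b[6] = 27,  b[7] = 12,  b[8] = 29,  b[9] = 38,  b[10] = 39,  b[11] = 30,  b[12] = 11,  b[13] = 6,  b[14] = 7.
Since b[14] = b[4] = 7, the sequence is eventually periodic: after a pre-period of length 3 it cycles with period 10.

10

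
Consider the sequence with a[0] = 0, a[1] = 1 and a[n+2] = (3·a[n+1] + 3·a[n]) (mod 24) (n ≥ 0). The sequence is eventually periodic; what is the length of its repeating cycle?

6

We have a[0] = 0,  a[1] = 1,  a[2] = 3,  a[3] = 12,  a[4] = 21,  a[5] = 3,  a[6] = 0,  a[7] = 9,  a[8] = 3,  a[9] = 12.
Since (a[8], a[9]) = (a[2], a[3]) = (3, 12) (two consecutive terms determine the rest), the sequence is eventually periodic: after a pre-period of length 2 it cycles with period 6.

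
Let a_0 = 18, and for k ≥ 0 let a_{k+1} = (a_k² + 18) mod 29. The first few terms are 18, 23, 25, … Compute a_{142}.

Listing terms: a_0 = 18, a_1 = 23, a_2 = 25, a_3 = 5, a_4 = 14, a_5 = 11, a_6 = 23.
Since a_6 = a_1 = 23, the sequence is eventually periodic: after a pre-period of length 1 it cycles with period 5.
For k ≥ 1, a_k depends only on (k - 1) mod 5. (142 - 1) mod 5 = 1, so a_{142} = a_2 = 25.

25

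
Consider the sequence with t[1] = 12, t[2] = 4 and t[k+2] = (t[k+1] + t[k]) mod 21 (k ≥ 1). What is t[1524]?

20

t[1] = 12; t[2] = 4; t[3] = 16; t[4] = 20; t[5] = 15; t[6] = 14; t[7] = 8; t[8] = 1; t[9] = 9; t[10] = 10; t[11] = 19; t[12] = 8; t[13] = 6; t[14] = 14; t[15] = 20; t[16] = 13; t[17] = 12; t[18] = 4.
The sequence repeats with period 16.
(1524 - 1) mod 16 = 3, so t[1524] = t[4] = 20.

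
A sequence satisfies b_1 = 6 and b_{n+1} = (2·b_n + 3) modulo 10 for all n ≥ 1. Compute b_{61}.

1

b_1 = 6,  b_2 = 5,  b_3 = 3,  b_4 = 9,  b_5 = 1,  b_6 = 5.
Since b_6 = b_2 = 5, the sequence is eventually periodic: after a pre-period of length 1 it cycles with period 4.
For n ≥ 2, b_n depends only on (n - 2) mod 4. (61 - 2) mod 4 = 3, so b_{61} = b_5 = 1.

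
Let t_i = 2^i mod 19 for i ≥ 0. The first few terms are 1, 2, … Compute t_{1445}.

13

t_0 = 1, t_1 = 2, t_2 = 4, t_3 = 8, t_4 = 16, t_5 = 13, t_6 = 7, t_7 = 14, t_8 = 9, t_9 = 18, t_{10} = 17, t_{11} = 15, t_{12} = 11, t_{13} = 3, t_{14} = 6, t_{15} = 12, t_{16} = 5, t_{17} = 10, t_{18} = 1.
The sequence repeats with period 18.
(1445 - 0) mod 18 = 5, so t_{1445} = t_5 = 13.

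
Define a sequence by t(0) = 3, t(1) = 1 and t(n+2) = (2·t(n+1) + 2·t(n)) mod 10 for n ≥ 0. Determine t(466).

Computing terms: t(0) = 3, t(1) = 1, t(2) = 8, t(3) = 8, t(4) = 2, t(5) = 0, t(6) = 4, t(7) = 8, t(8) = 4, t(9) = 4, t(10) = 6, t(11) = 0, t(12) = 2, t(13) = 4, t(14) = 2, t(15) = 2, t(16) = 8, t(17) = 0, t(18) = 6, t(19) = 2, t(20) = 6, t(21) = 6, t(22) = 4, t(23) = 0, t(24) = 8, t(25) = 6, t(26) = 8, t(27) = 8.
Since (t(26), t(27)) = (t(2), t(3)) = (8, 8) (two consecutive terms determine the rest), the sequence is eventually periodic: after a pre-period of length 2 it cycles with period 24.
For n ≥ 2, t(n) depends only on (n - 2) mod 24. (466 - 2) mod 24 = 8, so t(466) = t(10) = 6.

6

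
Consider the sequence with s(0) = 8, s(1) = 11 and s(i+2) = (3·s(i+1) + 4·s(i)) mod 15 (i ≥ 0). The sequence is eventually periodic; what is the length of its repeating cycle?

10

We have s(0) = 8, s(1) = 11, s(2) = 5, s(3) = 14, s(4) = 2, s(5) = 2, s(6) = 14, s(7) = 5, s(8) = 11, s(9) = 8, s(10) = 8, s(11) = 11.
Since (s(10), s(11)) = (s(0), s(1)) = (8, 11) (two consecutive terms determine the rest), the sequence is periodic with period 10.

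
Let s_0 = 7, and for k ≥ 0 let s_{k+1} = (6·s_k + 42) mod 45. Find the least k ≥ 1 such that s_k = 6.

s_0 = 7; s_1 = 39; s_2 = 6; s_3 = 33; s_4 = 15; s_5 = 42; s_6 = 24; s_7 = 6.
Since s_7 = s_2 = 6, the sequence is eventually periodic: after a pre-period of length 2 it cycles with period 5.
The value 6 first appears (with k ≥ 1) at s_2.

2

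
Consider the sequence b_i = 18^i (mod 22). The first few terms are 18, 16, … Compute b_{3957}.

6

Computing terms: b_1 = 18, b_2 = 16, b_3 = 2, b_4 = 14, b_5 = 10, b_6 = 4, b_7 = 6, b_8 = 20, b_9 = 8, b_{10} = 12, b_{11} = 18.
The sequence repeats with period 10.
So b_{3957} = b_{1 + ((3957-1) mod 10)} = b_7 = 6.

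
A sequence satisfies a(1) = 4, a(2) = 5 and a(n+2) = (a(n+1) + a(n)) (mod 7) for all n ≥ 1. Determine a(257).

We have a(1) = 4,  a(2) = 5,  a(3) = 2,  a(4) = 0,  a(5) = 2,  a(6) = 2,  a(7) = 4,  a(8) = 6,  a(9) = 3,  a(10) = 2,  a(11) = 5,  a(12) = 0,  a(13) = 5,  a(14) = 5,  a(15) = 3,  a(16) = 1,  a(17) = 4,  a(18) = 5.
Since (a(17), a(18)) = (a(1), a(2)) = (4, 5) (two consecutive terms determine the rest), the sequence is periodic with period 16.
(257 - 1) mod 16 = 0, so a(257) = a(1) = 4.

4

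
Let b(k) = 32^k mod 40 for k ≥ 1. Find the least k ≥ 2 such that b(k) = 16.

We have b(1) = 32,  b(2) = 24,  b(3) = 8,  b(4) = 16,  b(5) = 32.
The sequence repeats with period 4.
The value 16 first appears (with k ≥ 2) at b(4).

4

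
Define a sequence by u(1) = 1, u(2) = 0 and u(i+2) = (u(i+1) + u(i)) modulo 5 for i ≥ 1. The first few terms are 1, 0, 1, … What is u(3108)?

Computing terms: u(1) = 1, u(2) = 0, u(3) = 1, u(4) = 1, u(5) = 2, u(6) = 3, u(7) = 0, u(8) = 3, u(9) = 3, u(10) = 1, u(11) = 4, u(12) = 0, u(13) = 4, u(14) = 4, u(15) = 3, u(16) = 2, u(17) = 0, u(18) = 2, u(19) = 2, u(20) = 4, u(21) = 1, u(22) = 0.
The sequence repeats with period 20.
(3108 - 1) mod 20 = 7, so u(3108) = u(8) = 3.

3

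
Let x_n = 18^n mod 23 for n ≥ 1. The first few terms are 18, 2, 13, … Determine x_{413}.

We have x_1 = 18,  x_2 = 2,  x_3 = 13,  x_4 = 4,  x_5 = 3,  x_6 = 8,  x_7 = 6,  x_8 = 16,  x_9 = 12,  x_{10} = 9,  x_{11} = 1,  x_{12} = 18.
Since x_{12} = x_1 = 18, the sequence is periodic with period 11.
So x_{413} = x_{1 + ((413-1) mod 11)} = x_6 = 8.

8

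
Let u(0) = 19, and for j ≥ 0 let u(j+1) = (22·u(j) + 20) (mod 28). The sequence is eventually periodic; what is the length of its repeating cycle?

7

Listing terms: u(0) = 19, u(1) = 18, u(2) = 24, u(3) = 16, u(4) = 8, u(5) = 0, u(6) = 20, u(7) = 12, u(8) = 4, u(9) = 24.
Since u(9) = u(2) = 24, the sequence is eventually periodic: after a pre-period of length 2 it cycles with period 7.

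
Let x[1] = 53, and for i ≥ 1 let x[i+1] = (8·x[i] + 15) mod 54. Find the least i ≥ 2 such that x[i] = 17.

3

Computing terms: x[1] = 53; x[2] = 7; x[3] = 17; x[4] = 43; x[5] = 35; x[6] = 25; x[7] = 53.
The sequence repeats with period 6.
The value 17 first appears (with i ≥ 2) at x[3].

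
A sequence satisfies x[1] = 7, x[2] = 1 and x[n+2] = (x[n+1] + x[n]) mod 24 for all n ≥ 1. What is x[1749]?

x[1] = 7,  x[2] = 1,  x[3] = 8,  x[4] = 9,  x[5] = 17,  x[6] = 2,  x[7] = 19,  x[8] = 21,  x[9] = 16,  x[10] = 13,  x[11] = 5,  x[12] = 18,  x[13] = 23,  x[14] = 17,  x[15] = 16,  x[16] = 9,  x[17] = 1,  x[18] = 10,  x[19] = 11,  x[20] = 21,  x[21] = 8,  x[22] = 5,  x[23] = 13,  x[24] = 18,  x[25] = 7,  x[26] = 1.
The sequence repeats with period 24.
(1749 - 1) mod 24 = 20, so x[1749] = x[21] = 8.

8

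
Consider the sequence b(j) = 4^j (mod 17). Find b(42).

We have b(1) = 4; b(2) = 16; b(3) = 13; b(4) = 1; b(5) = 4.
Since b(5) = b(1) = 4, the sequence is periodic with period 4.
(42 - 1) mod 4 = 1, so b(42) = b(2) = 16.

16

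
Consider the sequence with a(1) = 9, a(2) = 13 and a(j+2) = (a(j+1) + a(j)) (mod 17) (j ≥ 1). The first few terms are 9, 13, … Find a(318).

14

We have a(1) = 9; a(2) = 13; a(3) = 5; a(4) = 1; a(5) = 6; a(6) = 7; a(7) = 13; a(8) = 3; a(9) = 16; a(10) = 2; a(11) = 1; a(12) = 3; a(13) = 4; a(14) = 7; a(15) = 11; a(16) = 1; a(17) = 12; a(18) = 13; a(19) = 8; a(20) = 4; a(21) = 12; a(22) = 16; a(23) = 11; a(24) = 10; a(25) = 4; a(26) = 14; a(27) = 1; a(28) = 15; a(29) = 16; a(30) = 14; a(31) = 13; a(32) = 10; a(33) = 6; a(34) = 16; a(35) = 5; a(36) = 4; a(37) = 9; a(38) = 13.
The sequence repeats with period 36.
So a(318) = a(1 + ((318-1) mod 36)) = a(30) = 14.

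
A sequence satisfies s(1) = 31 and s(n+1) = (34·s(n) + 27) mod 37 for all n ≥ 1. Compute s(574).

36

s(1) = 31, s(2) = 8, s(3) = 3, s(4) = 18, s(5) = 10, s(6) = 34, s(7) = 36, s(8) = 30, s(9) = 11, s(10) = 31.
The sequence repeats with period 9.
(574 - 1) mod 9 = 6, so s(574) = s(7) = 36.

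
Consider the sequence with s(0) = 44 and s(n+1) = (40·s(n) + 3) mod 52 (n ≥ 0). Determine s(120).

We have s(0) = 44; s(1) = 47; s(2) = 11; s(3) = 27; s(4) = 43; s(5) = 7; s(6) = 23; s(7) = 39; s(8) = 3; s(9) = 19; s(10) = 35; s(11) = 51; s(12) = 15; s(13) = 31; s(14) = 47.
Since s(14) = s(1) = 47, the sequence is eventually periodic: after a pre-period of length 1 it cycles with period 13.
For n ≥ 1, s(n) depends only on (n - 1) mod 13. (120 - 1) mod 13 = 2, so s(120) = s(3) = 27.

27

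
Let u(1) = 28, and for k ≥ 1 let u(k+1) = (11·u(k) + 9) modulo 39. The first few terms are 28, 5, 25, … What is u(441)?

We have u(1) = 28; u(2) = 5; u(3) = 25; u(4) = 11; u(5) = 13; u(6) = 35; u(7) = 4; u(8) = 14; u(9) = 7; u(10) = 8; u(11) = 19; u(12) = 23; u(13) = 28.
Since u(13) = u(1) = 28, the sequence is periodic with period 12.
(441 - 1) mod 12 = 8, so u(441) = u(9) = 7.

7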